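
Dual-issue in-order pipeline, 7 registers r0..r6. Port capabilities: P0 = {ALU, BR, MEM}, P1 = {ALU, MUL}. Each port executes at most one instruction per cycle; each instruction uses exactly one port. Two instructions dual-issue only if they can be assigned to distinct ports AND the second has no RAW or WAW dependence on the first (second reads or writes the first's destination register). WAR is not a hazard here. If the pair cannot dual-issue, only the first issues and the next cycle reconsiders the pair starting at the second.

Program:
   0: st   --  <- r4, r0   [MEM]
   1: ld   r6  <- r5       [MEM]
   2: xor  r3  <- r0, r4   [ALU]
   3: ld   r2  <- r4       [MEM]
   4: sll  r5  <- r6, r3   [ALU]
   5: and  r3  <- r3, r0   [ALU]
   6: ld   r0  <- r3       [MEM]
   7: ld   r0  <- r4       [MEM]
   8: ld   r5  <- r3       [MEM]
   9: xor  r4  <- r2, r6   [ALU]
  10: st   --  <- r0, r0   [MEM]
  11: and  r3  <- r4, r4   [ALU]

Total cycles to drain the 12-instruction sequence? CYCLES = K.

#0 head=0: st i0 no-port MEM/MEM
#1 head=1: ld xor i1+i2 dual
#2 head=3: ld sll i3+i4 dual
#3 head=5: and i5 RAW r3
#4 head=6: ld i6 no-port MEM/MEM
#5 head=7: ld i7 no-port MEM/MEM
#6 head=8: ld xor i8+i9 dual
#7 head=10: st and i10+i11 dual

CYCLES = 8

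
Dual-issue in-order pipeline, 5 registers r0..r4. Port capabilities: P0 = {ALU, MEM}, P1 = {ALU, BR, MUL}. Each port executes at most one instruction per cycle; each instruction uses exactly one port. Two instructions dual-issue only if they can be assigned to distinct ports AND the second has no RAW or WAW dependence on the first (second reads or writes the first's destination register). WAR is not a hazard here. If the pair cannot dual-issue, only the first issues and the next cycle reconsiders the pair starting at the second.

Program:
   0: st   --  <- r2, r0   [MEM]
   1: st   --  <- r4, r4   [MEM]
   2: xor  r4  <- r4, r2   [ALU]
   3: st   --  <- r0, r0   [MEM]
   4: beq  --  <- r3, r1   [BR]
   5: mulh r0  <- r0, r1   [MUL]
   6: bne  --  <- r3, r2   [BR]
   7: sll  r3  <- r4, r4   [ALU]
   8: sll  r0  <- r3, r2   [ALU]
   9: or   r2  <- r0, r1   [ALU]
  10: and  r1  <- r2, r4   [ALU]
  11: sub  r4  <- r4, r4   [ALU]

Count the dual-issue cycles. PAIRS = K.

#0 head=0: st.MEM i0 no-port MEM/MEM
#1 head=1: st.MEM xor.ALU i1&i2 pair
#2 head=3: st.MEM beq.BR i3&i4 pair
#3 head=5: mulh.MUL i5 no-port MUL/BR
#4 head=6: bne.BR sll.ALU i6&i7 pair
#5 head=8: sll.ALU i8 RAW r0
#6 head=9: or.ALU i9 RAW r2
#7 head=10: and.ALU sub.ALU i10&i11 pair

PAIRS = 4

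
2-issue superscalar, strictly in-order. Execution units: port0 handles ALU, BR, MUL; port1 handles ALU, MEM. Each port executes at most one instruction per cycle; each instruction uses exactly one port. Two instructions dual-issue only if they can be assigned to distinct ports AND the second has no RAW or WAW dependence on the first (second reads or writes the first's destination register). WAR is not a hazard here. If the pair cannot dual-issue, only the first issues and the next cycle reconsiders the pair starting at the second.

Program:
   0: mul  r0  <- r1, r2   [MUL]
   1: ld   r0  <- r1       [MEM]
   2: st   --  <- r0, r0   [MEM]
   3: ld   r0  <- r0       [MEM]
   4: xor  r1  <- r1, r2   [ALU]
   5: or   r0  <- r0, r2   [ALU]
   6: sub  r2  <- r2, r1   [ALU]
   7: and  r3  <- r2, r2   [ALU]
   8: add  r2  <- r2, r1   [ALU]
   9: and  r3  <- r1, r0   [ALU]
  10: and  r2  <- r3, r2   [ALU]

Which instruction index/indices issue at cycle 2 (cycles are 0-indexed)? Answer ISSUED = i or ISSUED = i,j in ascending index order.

t=0 i0:mul ; WAW r0
t=1 i1:ld ; no-port MEM/MEM
t=2 i2:st ; no-port MEM/MEM
t=3 i3&i4:ld/xor ; dual
t=4 i5&i6:or/sub ; dual
t=5 i7&i8:and/add ; dual
t=6 i9:and ; RAW r3
t=7 i10:and ; tail

ISSUED = 2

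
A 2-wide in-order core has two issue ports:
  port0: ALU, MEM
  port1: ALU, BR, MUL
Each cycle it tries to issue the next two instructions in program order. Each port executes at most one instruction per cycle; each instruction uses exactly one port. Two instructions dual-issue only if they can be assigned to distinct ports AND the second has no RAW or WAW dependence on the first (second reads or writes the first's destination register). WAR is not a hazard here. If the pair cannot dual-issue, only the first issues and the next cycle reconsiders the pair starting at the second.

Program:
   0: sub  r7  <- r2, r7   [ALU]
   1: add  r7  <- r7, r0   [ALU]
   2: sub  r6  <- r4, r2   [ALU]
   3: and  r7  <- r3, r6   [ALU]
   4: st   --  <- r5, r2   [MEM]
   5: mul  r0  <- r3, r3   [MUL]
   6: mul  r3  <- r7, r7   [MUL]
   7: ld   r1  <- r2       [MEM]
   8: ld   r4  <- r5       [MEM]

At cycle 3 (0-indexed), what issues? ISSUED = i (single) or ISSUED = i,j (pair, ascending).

ISSUED = 5

#0 head=0: sub.ALU i0 RAW+WAW r7
#1 head=1: add.ALU sub.ALU i1+i2 2-wide
#2 head=3: and.ALU st.MEM i3+i4 2-wide
#3 head=5: mul.MUL i5 no-port MUL/MUL
#4 head=6: mul.MUL ld.MEM i6+i7 2-wide
#5 head=8: ld.MEM i8 tail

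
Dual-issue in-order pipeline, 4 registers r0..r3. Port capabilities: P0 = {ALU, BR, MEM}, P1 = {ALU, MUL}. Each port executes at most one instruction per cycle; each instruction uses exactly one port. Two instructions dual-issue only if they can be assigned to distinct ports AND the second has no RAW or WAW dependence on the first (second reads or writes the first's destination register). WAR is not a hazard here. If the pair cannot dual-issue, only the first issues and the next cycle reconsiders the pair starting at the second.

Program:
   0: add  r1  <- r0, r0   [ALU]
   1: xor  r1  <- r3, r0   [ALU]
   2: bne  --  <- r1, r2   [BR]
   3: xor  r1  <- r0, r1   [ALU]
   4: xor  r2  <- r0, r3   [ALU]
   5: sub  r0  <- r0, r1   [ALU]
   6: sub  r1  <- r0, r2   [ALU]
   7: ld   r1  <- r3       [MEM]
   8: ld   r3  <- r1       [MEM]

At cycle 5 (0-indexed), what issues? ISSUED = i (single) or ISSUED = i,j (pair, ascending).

ISSUED = 7

#0 head=0: add i0 WAW r1
#1 head=1: xor i1 RAW r1
#2 head=2: bne+xor i2,i3 2-wide
#3 head=4: xor+sub i4,i5 2-wide
#4 head=6: sub i6 WAW r1
#5 head=7: ld i7 no-port MEM/MEM
#6 head=8: ld i8 tail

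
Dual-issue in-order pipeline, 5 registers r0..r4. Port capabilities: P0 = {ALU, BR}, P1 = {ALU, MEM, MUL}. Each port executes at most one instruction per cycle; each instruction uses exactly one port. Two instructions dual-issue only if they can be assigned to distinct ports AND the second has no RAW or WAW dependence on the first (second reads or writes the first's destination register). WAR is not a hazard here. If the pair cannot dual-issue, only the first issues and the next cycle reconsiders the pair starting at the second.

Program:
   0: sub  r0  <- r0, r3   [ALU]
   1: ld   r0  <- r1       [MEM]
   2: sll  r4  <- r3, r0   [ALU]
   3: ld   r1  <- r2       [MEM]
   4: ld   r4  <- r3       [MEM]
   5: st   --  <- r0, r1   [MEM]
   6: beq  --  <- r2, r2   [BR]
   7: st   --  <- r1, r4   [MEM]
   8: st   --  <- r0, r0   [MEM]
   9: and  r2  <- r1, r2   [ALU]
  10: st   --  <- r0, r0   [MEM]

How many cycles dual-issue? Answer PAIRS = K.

PAIRS = 3

0. sub.ALU @i0  | WAW r0
1. ld.MEM @i1  | RAW r0
2. sll.ALU ld.MEM @i2&i3  | 2-wide
3. ld.MEM @i4  | no-port MEM/MEM
4. st.MEM beq.BR @i5&i6  | 2-wide
5. st.MEM @i7  | no-port MEM/MEM
6. st.MEM and.ALU @i8&i9  | 2-wide
7. st.MEM @i10  | tail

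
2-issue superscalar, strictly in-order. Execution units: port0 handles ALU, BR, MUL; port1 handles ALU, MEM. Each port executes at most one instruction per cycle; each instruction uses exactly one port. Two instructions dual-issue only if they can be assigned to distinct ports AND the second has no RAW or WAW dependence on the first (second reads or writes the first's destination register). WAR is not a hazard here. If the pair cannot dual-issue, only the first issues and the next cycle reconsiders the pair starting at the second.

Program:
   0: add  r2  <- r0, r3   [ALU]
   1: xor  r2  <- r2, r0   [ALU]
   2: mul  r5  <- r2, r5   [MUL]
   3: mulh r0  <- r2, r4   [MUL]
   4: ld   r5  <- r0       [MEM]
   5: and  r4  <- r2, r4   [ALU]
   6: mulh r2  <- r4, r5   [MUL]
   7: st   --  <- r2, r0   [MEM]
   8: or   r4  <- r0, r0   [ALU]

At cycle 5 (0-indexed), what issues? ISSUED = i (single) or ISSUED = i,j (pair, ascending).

[0] i0  add  -- RAW+WAW r2
[1] i1  xor  -- RAW r2
[2] i2  mul  -- no-port MUL/MUL
[3] i3  mulh  -- RAW r0
[4] i4/i5  ld and  -- dual
[5] i6  mulh  -- RAW r2
[6] i7/i8  st or  -- dual

ISSUED = 6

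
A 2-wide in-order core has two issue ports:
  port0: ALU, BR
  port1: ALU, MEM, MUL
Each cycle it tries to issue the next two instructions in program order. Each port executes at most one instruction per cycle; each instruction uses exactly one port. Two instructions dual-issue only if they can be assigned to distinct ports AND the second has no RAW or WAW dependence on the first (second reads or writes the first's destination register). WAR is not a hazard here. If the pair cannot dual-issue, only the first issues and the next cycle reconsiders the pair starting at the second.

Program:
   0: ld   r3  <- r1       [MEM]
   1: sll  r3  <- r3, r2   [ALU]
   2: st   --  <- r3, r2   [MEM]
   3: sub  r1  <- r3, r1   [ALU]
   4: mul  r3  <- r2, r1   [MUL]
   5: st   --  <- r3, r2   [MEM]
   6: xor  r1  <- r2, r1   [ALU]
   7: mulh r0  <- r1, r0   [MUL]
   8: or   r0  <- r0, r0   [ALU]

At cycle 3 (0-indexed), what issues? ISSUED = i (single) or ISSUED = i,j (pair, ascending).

ISSUED = 4

0. ld @i0  | RAW+WAW r3
1. sll @i1  | RAW r3
2. st+sub @i2/i3  | dual
3. mul @i4  | no-port MUL/MEM
4. st+xor @i5/i6  | dual
5. mulh @i7  | RAW+WAW r0
6. or @i8  | tail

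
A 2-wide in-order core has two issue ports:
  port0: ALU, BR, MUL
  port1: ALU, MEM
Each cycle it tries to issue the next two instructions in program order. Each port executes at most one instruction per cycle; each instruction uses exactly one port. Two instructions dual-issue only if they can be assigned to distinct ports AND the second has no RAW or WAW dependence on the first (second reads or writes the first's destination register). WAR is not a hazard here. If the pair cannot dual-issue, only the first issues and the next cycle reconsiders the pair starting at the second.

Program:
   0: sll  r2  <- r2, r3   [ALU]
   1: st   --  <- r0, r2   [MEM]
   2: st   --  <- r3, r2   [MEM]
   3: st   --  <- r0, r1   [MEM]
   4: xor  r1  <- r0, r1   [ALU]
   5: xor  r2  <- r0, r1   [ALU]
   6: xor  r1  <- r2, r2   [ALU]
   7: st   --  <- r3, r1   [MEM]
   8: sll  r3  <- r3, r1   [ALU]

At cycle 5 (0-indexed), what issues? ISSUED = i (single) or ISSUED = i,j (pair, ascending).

0. sll.ALU @i0  | RAW r2
1. st.MEM @i1  | no-port MEM/MEM
2. st.MEM @i2  | no-port MEM/MEM
3. st.MEM+xor.ALU @i3&i4  | pair
4. xor.ALU @i5  | RAW r2
5. xor.ALU @i6  | RAW r1
6. st.MEM+sll.ALU @i7&i8  | pair

ISSUED = 6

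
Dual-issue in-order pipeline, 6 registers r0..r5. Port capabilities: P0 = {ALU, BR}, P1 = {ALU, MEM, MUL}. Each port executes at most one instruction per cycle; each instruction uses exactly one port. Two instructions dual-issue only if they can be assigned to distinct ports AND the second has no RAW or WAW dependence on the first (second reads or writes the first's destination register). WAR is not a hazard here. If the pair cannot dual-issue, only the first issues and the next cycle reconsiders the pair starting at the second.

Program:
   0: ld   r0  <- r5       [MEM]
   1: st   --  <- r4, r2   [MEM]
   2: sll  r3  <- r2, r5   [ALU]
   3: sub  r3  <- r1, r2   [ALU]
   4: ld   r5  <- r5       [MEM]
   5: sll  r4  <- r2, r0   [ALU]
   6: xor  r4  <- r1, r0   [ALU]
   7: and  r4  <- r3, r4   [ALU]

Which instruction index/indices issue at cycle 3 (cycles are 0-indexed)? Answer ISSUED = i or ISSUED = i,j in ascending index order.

ISSUED = 5

0. ld @i0  | no-port MEM/MEM
1. st;sll @i1+i2  | pair
2. sub;ld @i3+i4  | pair
3. sll @i5  | WAW r4
4. xor @i6  | RAW+WAW r4
5. and @i7  | tail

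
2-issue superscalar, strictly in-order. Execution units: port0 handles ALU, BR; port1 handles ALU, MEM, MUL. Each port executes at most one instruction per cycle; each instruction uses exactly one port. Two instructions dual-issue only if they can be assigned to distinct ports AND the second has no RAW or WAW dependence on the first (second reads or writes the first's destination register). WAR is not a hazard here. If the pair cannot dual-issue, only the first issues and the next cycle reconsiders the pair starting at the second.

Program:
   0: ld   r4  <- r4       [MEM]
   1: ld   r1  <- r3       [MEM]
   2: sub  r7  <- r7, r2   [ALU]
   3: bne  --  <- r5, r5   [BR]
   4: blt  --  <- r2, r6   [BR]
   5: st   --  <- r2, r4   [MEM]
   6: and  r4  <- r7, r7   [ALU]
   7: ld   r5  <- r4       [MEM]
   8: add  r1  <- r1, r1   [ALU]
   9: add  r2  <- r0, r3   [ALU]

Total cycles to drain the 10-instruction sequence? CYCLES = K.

c0: i0 ld  no-port MEM/MEM
c1: i1/i2 ld sub  2-wide
c2: i3 bne  no-port BR/BR
c3: i4/i5 blt st  2-wide
c4: i6 and  RAW r4
c5: i7/i8 ld add  2-wide
c6: i9 add  tail

CYCLES = 7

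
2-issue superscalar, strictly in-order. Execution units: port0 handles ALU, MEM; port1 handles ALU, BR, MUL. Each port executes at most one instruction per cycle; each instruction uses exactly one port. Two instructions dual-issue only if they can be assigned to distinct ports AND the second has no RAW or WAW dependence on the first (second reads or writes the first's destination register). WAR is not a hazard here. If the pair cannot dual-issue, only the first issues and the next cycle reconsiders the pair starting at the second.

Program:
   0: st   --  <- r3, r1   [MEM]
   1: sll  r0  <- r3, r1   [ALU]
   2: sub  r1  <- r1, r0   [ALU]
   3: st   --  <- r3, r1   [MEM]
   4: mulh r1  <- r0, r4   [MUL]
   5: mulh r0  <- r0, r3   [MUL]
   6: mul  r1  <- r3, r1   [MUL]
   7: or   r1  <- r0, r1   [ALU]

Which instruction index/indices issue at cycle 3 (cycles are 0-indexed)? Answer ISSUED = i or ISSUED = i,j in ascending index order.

0. st.MEM+sll.ALU @i0&i1  | dual
1. sub.ALU @i2  | RAW r1
2. st.MEM+mulh.MUL @i3&i4  | dual
3. mulh.MUL @i5  | no-port MUL/MUL
4. mul.MUL @i6  | RAW+WAW r1
5. or.ALU @i7  | tail

ISSUED = 5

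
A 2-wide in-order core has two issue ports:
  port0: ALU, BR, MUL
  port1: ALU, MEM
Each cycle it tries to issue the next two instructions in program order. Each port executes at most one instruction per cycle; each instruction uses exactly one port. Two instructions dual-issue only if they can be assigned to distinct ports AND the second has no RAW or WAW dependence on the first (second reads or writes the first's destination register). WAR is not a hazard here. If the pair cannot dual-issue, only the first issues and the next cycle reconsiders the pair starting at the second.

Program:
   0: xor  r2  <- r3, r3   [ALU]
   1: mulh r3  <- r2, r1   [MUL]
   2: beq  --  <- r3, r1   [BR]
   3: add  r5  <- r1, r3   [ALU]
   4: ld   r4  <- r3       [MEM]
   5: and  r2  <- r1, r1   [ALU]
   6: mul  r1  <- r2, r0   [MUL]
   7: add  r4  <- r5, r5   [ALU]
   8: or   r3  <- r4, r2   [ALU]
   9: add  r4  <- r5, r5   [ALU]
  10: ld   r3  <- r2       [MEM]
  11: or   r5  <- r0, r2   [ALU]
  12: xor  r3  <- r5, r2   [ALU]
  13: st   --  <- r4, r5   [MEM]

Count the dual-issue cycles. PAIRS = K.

t=0 i0:xor.ALU ; RAW r2
t=1 i1:mulh.MUL ; no-port MUL/BR
t=2 i2&i3:beq.BR+add.ALU ; pair
t=3 i4&i5:ld.MEM+and.ALU ; pair
t=4 i6&i7:mul.MUL+add.ALU ; pair
t=5 i8&i9:or.ALU+add.ALU ; pair
t=6 i10&i11:ld.MEM+or.ALU ; pair
t=7 i12&i13:xor.ALU+st.MEM ; pair

PAIRS = 6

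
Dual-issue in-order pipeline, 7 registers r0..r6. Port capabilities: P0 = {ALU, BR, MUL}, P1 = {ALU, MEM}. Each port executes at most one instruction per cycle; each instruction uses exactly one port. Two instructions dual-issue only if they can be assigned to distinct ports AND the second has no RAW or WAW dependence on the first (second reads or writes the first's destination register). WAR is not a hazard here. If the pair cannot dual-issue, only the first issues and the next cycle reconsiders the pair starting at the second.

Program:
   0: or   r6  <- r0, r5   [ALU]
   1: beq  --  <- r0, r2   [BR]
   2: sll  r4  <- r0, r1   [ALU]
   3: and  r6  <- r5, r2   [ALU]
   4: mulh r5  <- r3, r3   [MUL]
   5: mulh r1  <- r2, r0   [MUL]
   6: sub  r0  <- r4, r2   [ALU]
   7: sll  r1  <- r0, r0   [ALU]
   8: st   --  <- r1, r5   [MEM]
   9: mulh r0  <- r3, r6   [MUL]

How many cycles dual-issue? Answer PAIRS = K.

PAIRS = 4

c0: i0+i1 or.ALU;beq.BR  pair
c1: i2+i3 sll.ALU;and.ALU  pair
c2: i4 mulh.MUL  no-port MUL/MUL
c3: i5+i6 mulh.MUL;sub.ALU  pair
c4: i7 sll.ALU  RAW r1
c5: i8+i9 st.MEM;mulh.MUL  pair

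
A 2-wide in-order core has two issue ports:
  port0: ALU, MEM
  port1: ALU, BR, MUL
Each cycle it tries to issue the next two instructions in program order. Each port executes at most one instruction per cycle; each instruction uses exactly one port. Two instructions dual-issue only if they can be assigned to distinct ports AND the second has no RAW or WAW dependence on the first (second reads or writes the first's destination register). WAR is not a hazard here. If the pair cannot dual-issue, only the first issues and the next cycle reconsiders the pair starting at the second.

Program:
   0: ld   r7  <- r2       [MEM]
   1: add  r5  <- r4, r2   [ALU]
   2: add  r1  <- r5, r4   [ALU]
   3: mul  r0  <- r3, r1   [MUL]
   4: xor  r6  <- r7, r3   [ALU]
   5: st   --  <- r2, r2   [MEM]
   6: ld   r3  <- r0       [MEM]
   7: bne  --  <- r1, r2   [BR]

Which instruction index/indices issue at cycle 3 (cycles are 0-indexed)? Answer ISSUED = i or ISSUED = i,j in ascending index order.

0. ld;add @i0,i1  | pair
1. add @i2  | RAW r1
2. mul;xor @i3,i4  | pair
3. st @i5  | no-port MEM/MEM
4. ld;bne @i6,i7  | pair

ISSUED = 5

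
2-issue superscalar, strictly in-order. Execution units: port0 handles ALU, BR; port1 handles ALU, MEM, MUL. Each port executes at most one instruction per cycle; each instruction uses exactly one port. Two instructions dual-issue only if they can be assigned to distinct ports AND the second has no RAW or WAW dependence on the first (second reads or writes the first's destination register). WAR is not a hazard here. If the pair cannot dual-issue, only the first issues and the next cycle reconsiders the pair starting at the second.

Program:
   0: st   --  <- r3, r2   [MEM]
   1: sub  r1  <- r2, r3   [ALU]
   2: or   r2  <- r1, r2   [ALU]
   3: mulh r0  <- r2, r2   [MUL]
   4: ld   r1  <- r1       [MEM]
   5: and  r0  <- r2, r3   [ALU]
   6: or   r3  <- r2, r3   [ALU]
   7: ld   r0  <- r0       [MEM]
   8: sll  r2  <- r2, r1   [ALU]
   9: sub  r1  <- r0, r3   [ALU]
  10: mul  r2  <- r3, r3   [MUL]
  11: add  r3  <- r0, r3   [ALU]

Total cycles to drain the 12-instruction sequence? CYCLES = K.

CYCLES = 7

t=0 i0+i1:st/sub ; dual
t=1 i2:or ; RAW r2
t=2 i3:mulh ; no-port MUL/MEM
t=3 i4+i5:ld/and ; dual
t=4 i6+i7:or/ld ; dual
t=5 i8+i9:sll/sub ; dual
t=6 i10+i11:mul/add ; dual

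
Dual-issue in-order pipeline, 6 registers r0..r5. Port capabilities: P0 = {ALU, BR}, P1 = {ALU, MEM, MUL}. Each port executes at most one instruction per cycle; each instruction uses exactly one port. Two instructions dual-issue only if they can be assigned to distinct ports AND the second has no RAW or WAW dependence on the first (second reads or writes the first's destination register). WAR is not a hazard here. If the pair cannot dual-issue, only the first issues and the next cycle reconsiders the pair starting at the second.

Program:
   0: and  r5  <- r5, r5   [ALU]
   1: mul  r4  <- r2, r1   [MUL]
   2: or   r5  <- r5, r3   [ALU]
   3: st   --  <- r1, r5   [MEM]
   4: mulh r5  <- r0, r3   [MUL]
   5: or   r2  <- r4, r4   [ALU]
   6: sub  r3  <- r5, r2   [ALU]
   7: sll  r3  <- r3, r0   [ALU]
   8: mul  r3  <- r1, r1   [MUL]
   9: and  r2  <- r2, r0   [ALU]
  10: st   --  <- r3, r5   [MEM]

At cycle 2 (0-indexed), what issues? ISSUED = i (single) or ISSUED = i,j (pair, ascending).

ISSUED = 3

#0 head=0: and;mul i0+i1 2-wide
#1 head=2: or i2 RAW r5
#2 head=3: st i3 no-port MEM/MUL
#3 head=4: mulh;or i4+i5 2-wide
#4 head=6: sub i6 RAW+WAW r3
#5 head=7: sll i7 WAW r3
#6 head=8: mul;and i8+i9 2-wide
#7 head=10: st i10 tail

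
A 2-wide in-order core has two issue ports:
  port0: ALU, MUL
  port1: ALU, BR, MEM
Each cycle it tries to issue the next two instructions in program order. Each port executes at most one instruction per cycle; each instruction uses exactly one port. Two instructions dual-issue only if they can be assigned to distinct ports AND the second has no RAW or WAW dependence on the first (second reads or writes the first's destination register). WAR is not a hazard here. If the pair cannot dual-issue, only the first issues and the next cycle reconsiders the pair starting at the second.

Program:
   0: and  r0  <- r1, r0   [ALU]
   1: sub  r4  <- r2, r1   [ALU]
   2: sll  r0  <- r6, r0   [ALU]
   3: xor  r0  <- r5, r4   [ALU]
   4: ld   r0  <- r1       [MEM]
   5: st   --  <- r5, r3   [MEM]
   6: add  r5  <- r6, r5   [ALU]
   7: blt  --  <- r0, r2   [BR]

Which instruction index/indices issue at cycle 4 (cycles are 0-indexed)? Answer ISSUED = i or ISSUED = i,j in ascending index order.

c0: i0/i1 and+sub  dual
c1: i2 sll  WAW r0
c2: i3 xor  WAW r0
c3: i4 ld  no-port MEM/MEM
c4: i5/i6 st+add  dual
c5: i7 blt  tail

ISSUED = 5,6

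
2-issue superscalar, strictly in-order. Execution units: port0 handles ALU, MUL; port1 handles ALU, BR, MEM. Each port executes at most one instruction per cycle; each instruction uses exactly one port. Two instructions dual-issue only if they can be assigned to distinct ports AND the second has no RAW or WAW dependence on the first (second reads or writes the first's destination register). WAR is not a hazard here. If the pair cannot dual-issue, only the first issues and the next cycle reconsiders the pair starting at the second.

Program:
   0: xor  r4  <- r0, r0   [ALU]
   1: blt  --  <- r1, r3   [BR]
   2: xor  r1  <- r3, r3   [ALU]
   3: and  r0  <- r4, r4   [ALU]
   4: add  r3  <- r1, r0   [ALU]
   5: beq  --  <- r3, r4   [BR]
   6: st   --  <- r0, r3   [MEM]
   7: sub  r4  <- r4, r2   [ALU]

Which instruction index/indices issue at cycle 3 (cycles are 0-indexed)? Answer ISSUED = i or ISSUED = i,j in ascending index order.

ISSUED = 5

[0] i0&i1  xor.ALU;blt.BR  -- pair
[1] i2&i3  xor.ALU;and.ALU  -- pair
[2] i4  add.ALU  -- RAW r3
[3] i5  beq.BR  -- no-port BR/MEM
[4] i6&i7  st.MEM;sub.ALU  -- pair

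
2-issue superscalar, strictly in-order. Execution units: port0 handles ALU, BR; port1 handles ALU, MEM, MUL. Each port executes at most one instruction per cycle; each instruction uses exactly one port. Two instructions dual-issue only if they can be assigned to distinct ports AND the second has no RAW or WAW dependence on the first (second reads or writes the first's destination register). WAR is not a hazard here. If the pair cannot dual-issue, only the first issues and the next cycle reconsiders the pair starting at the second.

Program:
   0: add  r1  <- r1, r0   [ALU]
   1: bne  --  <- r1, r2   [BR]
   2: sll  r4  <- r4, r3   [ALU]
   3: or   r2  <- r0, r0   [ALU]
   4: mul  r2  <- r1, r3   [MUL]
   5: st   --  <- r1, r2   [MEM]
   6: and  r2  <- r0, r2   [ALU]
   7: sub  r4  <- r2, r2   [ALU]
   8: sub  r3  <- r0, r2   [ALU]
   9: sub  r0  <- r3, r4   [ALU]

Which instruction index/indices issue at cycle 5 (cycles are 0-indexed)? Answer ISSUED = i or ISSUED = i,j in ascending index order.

ISSUED = 7,8

0. add.ALU @i0  | RAW r1
1. bne.BR sll.ALU @i1+i2  | dual
2. or.ALU @i3  | WAW r2
3. mul.MUL @i4  | no-port MUL/MEM
4. st.MEM and.ALU @i5+i6  | dual
5. sub.ALU sub.ALU @i7+i8  | dual
6. sub.ALU @i9  | tail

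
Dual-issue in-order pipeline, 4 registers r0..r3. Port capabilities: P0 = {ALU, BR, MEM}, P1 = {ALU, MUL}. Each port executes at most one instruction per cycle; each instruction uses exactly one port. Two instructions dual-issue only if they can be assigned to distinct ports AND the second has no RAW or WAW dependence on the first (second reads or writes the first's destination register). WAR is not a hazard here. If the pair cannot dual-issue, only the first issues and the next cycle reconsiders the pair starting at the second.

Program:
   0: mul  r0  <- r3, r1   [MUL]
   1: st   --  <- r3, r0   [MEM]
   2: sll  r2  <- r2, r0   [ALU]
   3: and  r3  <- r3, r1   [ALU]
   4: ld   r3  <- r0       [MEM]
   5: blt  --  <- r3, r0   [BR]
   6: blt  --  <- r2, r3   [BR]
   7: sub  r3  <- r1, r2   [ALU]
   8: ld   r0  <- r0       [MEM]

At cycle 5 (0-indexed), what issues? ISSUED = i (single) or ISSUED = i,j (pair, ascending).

#0 head=0: mul i0 RAW r0
#1 head=1: st sll i1&i2 2-wide
#2 head=3: and i3 WAW r3
#3 head=4: ld i4 no-port MEM/BR
#4 head=5: blt i5 no-port BR/BR
#5 head=6: blt sub i6&i7 2-wide
#6 head=8: ld i8 tail

ISSUED = 6,7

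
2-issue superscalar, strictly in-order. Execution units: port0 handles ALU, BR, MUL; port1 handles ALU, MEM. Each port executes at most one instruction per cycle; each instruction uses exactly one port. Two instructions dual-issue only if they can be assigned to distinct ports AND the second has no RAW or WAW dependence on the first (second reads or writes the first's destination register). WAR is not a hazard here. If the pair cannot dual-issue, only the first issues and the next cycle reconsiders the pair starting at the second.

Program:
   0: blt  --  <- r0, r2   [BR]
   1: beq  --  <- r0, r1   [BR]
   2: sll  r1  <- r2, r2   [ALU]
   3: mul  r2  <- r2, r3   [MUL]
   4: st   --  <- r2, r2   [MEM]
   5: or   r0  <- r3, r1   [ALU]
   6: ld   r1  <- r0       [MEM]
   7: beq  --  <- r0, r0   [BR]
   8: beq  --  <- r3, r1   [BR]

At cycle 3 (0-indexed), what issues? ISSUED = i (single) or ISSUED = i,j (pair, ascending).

ISSUED = 4,5

#0 head=0: blt.BR i0 no-port BR/BR
#1 head=1: beq.BR/sll.ALU i1/i2 2-wide
#2 head=3: mul.MUL i3 RAW r2
#3 head=4: st.MEM/or.ALU i4/i5 2-wide
#4 head=6: ld.MEM/beq.BR i6/i7 2-wide
#5 head=8: beq.BR i8 tail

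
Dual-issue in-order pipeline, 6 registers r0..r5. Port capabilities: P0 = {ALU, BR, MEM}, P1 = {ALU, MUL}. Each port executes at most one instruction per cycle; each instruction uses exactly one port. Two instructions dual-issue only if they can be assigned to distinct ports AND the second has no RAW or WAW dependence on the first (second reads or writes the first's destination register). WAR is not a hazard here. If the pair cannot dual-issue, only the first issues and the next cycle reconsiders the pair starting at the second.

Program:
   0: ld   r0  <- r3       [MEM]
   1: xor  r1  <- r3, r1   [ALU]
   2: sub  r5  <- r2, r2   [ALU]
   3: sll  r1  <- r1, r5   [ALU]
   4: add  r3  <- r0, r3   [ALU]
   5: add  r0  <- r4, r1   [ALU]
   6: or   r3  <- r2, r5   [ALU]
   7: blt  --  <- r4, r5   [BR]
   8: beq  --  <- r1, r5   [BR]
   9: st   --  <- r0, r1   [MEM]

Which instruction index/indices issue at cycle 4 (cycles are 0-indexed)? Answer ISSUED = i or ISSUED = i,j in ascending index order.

  cy0 -> i0+i1 (ld.MEM/xor.ALU) pair
  cy1 -> i2 (sub.ALU) RAW r5
  cy2 -> i3+i4 (sll.ALU/add.ALU) pair
  cy3 -> i5+i6 (add.ALU/or.ALU) pair
  cy4 -> i7 (blt.BR) no-port BR/BR
  cy5 -> i8 (beq.BR) no-port BR/MEM
  cy6 -> i9 (st.MEM) tail

ISSUED = 7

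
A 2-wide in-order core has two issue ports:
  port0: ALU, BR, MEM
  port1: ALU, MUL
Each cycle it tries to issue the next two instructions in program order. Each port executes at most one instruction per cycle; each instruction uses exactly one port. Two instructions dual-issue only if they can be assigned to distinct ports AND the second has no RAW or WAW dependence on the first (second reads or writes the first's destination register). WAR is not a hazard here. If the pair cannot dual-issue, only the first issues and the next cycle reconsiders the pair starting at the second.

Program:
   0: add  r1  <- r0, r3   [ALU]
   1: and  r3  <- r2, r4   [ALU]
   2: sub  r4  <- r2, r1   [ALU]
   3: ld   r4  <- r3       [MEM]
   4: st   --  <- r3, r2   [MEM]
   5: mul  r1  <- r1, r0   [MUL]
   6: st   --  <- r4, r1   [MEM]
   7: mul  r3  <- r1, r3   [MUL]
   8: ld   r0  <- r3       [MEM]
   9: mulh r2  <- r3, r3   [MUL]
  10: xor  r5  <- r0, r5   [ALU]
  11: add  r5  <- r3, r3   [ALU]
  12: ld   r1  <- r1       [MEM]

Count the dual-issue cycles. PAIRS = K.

PAIRS = 5

  cy0 -> i0+i1 (add.ALU/and.ALU) dual
  cy1 -> i2 (sub.ALU) WAW r4
  cy2 -> i3 (ld.MEM) no-port MEM/MEM
  cy3 -> i4+i5 (st.MEM/mul.MUL) dual
  cy4 -> i6+i7 (st.MEM/mul.MUL) dual
  cy5 -> i8+i9 (ld.MEM/mulh.MUL) dual
  cy6 -> i10 (xor.ALU) WAW r5
  cy7 -> i11+i12 (add.ALU/ld.MEM) dual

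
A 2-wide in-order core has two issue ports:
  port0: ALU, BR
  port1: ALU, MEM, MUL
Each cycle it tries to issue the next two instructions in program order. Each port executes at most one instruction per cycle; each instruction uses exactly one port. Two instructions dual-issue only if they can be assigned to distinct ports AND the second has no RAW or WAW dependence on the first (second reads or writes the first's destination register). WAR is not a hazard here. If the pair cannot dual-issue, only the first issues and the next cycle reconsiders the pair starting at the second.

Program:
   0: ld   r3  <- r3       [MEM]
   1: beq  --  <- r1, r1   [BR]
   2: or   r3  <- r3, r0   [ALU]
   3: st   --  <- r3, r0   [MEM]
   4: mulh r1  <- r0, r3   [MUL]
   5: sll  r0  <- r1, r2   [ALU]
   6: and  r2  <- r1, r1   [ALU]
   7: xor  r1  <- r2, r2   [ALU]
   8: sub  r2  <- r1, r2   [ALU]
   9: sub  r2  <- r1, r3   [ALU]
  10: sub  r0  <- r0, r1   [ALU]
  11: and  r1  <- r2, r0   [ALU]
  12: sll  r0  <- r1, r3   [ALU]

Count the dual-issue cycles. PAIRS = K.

PAIRS = 3

0. ld.MEM beq.BR @i0/i1  | pair
1. or.ALU @i2  | RAW r3
2. st.MEM @i3  | no-port MEM/MUL
3. mulh.MUL @i4  | RAW r1
4. sll.ALU and.ALU @i5/i6  | pair
5. xor.ALU @i7  | RAW r1
6. sub.ALU @i8  | WAW r2
7. sub.ALU sub.ALU @i9/i10  | pair
8. and.ALU @i11  | RAW r1
9. sll.ALU @i12  | tail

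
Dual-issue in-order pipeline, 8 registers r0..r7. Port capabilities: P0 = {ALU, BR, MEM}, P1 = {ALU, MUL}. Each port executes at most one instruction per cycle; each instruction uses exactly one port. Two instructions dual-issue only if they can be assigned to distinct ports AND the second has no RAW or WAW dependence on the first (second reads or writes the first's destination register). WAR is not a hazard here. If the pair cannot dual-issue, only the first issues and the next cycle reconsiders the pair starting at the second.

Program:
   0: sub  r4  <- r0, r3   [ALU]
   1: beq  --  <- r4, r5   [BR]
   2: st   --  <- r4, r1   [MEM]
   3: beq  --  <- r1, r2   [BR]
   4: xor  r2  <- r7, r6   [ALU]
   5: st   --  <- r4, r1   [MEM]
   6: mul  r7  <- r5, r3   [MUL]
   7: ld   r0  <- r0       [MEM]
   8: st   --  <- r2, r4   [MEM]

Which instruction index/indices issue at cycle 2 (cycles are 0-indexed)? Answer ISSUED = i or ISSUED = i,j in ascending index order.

ISSUED = 2

c0: i0 sub  RAW r4
c1: i1 beq  no-port BR/MEM
c2: i2 st  no-port MEM/BR
c3: i3/i4 beq;xor  pair
c4: i5/i6 st;mul  pair
c5: i7 ld  no-port MEM/MEM
c6: i8 st  tail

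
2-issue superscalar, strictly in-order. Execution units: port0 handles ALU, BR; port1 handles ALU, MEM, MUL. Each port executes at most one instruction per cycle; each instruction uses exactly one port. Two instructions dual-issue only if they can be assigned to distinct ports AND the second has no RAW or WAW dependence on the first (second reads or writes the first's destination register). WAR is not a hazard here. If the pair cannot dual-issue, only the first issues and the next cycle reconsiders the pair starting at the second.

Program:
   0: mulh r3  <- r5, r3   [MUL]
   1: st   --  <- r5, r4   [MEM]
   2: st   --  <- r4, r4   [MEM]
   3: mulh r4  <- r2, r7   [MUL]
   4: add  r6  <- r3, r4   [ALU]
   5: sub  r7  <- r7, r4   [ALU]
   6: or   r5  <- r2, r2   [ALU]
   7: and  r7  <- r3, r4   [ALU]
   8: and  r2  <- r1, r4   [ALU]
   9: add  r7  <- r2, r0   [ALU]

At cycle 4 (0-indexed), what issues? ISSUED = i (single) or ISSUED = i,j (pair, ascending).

  cy0 -> i0 (mulh) no-port MUL/MEM
  cy1 -> i1 (st) no-port MEM/MEM
  cy2 -> i2 (st) no-port MEM/MUL
  cy3 -> i3 (mulh) RAW r4
  cy4 -> i4/i5 (add;sub) 2-wide
  cy5 -> i6/i7 (or;and) 2-wide
  cy6 -> i8 (and) RAW r2
  cy7 -> i9 (add) tail

ISSUED = 4,5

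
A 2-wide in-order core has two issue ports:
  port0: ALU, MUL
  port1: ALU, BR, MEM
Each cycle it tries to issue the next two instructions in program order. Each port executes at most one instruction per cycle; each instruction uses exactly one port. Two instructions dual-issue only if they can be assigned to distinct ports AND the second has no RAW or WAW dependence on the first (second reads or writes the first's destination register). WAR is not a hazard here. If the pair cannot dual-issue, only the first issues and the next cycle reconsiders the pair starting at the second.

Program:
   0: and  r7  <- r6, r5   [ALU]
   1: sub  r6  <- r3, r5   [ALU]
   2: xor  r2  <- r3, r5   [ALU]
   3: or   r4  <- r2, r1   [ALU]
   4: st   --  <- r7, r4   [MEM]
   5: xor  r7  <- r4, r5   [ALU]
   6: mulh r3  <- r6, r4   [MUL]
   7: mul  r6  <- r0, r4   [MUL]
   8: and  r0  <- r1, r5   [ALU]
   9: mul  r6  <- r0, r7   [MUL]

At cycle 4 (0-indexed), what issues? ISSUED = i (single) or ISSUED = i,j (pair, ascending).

ISSUED = 6

t=0 i0+i1:and;sub ; dual
t=1 i2:xor ; RAW r2
t=2 i3:or ; RAW r4
t=3 i4+i5:st;xor ; dual
t=4 i6:mulh ; no-port MUL/MUL
t=5 i7+i8:mul;and ; dual
t=6 i9:mul ; tail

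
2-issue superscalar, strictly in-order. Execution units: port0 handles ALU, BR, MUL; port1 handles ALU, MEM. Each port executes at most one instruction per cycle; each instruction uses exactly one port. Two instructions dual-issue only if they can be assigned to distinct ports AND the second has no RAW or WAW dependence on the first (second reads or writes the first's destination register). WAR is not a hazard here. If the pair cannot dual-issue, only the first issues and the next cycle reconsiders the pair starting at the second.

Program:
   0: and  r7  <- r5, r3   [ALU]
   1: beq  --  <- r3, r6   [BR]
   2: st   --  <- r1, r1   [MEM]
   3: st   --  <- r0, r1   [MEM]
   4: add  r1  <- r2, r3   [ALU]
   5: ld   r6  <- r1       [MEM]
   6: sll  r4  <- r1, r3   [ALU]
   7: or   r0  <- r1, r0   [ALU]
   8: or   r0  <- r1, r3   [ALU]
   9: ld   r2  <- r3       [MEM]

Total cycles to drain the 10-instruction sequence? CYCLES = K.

[0] i0+i1  and.ALU/beq.BR  -- dual
[1] i2  st.MEM  -- no-port MEM/MEM
[2] i3+i4  st.MEM/add.ALU  -- dual
[3] i5+i6  ld.MEM/sll.ALU  -- dual
[4] i7  or.ALU  -- WAW r0
[5] i8+i9  or.ALU/ld.MEM  -- dual

CYCLES = 6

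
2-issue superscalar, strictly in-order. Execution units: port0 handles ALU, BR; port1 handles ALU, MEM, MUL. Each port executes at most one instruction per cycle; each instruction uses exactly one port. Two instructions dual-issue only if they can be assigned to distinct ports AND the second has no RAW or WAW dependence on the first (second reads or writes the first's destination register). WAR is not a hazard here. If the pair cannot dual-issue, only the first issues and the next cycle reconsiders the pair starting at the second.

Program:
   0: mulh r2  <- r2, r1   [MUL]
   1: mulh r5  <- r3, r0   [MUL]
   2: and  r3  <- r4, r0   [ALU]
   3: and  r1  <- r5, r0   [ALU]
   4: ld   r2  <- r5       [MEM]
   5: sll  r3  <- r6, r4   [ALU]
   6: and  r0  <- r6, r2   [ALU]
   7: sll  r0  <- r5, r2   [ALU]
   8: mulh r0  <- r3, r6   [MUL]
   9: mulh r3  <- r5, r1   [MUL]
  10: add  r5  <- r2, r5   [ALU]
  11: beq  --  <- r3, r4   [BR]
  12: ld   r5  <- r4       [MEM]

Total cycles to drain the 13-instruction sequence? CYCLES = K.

CYCLES = 8

0. mulh @i0  | no-port MUL/MUL
1. mulh+and @i1+i2  | dual
2. and+ld @i3+i4  | dual
3. sll+and @i5+i6  | dual
4. sll @i7  | WAW r0
5. mulh @i8  | no-port MUL/MUL
6. mulh+add @i9+i10  | dual
7. beq+ld @i11+i12  | dual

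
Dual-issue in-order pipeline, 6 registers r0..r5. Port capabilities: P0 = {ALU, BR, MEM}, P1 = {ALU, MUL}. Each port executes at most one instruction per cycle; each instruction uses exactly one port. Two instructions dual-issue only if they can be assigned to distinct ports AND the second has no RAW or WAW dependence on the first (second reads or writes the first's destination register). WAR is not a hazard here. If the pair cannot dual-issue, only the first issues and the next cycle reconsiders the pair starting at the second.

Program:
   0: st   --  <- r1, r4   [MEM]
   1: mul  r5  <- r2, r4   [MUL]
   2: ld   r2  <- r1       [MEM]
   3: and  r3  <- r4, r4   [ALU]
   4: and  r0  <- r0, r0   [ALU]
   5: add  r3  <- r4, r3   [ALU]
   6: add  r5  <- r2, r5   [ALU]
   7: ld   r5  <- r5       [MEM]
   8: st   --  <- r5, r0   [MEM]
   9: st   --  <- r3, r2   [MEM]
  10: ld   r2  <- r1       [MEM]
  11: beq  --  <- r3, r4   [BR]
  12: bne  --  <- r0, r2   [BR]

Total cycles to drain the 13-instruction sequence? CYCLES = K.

#0 head=0: st;mul i0/i1 2-wide
#1 head=2: ld;and i2/i3 2-wide
#2 head=4: and;add i4/i5 2-wide
#3 head=6: add i6 RAW+WAW r5
#4 head=7: ld i7 no-port MEM/MEM
#5 head=8: st i8 no-port MEM/MEM
#6 head=9: st i9 no-port MEM/MEM
#7 head=10: ld i10 no-port MEM/BR
#8 head=11: beq i11 no-port BR/BR
#9 head=12: bne i12 tail

CYCLES = 10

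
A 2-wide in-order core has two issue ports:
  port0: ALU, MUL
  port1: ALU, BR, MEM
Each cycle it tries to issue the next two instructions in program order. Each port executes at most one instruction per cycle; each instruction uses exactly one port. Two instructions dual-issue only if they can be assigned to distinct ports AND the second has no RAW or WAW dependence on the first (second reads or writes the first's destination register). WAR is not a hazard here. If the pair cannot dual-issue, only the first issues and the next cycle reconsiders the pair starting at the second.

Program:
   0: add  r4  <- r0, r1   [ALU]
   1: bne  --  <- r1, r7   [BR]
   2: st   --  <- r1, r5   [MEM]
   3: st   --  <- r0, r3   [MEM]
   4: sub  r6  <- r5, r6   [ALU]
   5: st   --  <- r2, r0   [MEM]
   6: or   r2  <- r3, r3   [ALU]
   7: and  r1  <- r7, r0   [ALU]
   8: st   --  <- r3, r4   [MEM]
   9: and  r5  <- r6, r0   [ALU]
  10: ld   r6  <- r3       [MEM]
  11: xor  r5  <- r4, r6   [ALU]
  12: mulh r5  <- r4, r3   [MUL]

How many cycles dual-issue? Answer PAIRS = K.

PAIRS = 5

  cy0 -> i0,i1 (add+bne) 2-wide
  cy1 -> i2 (st) no-port MEM/MEM
  cy2 -> i3,i4 (st+sub) 2-wide
  cy3 -> i5,i6 (st+or) 2-wide
  cy4 -> i7,i8 (and+st) 2-wide
  cy5 -> i9,i10 (and+ld) 2-wide
  cy6 -> i11 (xor) WAW r5
  cy7 -> i12 (mulh) tail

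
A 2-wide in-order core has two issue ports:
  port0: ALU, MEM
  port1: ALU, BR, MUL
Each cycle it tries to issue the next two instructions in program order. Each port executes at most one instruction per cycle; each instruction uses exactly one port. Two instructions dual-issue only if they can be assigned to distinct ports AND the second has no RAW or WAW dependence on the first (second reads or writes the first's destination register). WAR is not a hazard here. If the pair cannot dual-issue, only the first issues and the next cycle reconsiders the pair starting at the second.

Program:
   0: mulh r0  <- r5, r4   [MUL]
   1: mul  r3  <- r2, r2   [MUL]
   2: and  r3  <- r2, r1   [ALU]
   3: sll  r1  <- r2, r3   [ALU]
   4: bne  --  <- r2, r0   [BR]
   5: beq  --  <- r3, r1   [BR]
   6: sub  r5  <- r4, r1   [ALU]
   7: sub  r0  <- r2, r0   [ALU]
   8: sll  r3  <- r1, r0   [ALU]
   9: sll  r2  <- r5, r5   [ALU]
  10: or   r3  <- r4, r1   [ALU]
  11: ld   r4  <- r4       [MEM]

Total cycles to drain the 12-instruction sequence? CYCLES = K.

#0 head=0: mulh i0 no-port MUL/MUL
#1 head=1: mul i1 WAW r3
#2 head=2: and i2 RAW r3
#3 head=3: sll;bne i3+i4 dual
#4 head=5: beq;sub i5+i6 dual
#5 head=7: sub i7 RAW r0
#6 head=8: sll;sll i8+i9 dual
#7 head=10: or;ld i10+i11 dual

CYCLES = 8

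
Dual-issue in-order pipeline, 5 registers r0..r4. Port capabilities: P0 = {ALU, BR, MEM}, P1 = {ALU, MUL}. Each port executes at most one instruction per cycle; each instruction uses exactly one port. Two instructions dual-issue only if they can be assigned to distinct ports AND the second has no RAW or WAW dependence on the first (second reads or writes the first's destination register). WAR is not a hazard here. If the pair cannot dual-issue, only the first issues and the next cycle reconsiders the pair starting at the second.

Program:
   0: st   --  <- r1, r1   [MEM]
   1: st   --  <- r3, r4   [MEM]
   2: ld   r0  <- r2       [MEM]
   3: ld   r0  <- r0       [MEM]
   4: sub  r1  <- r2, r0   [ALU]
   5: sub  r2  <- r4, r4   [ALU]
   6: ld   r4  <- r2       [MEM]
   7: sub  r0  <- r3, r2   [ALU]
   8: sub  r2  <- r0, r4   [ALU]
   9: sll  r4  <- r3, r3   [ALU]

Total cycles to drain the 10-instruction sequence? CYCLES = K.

CYCLES = 7

#0 head=0: st.MEM i0 no-port MEM/MEM
#1 head=1: st.MEM i1 no-port MEM/MEM
#2 head=2: ld.MEM i2 no-port MEM/MEM
#3 head=3: ld.MEM i3 RAW r0
#4 head=4: sub.ALU;sub.ALU i4+i5 pair
#5 head=6: ld.MEM;sub.ALU i6+i7 pair
#6 head=8: sub.ALU;sll.ALU i8+i9 pair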